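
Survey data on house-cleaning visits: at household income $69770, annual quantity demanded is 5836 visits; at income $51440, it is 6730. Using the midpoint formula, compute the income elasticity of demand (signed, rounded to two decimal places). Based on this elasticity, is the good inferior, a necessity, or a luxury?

-0.47; inferior

%ΔQ = (6730 − 5836)/[( 5836 + 6730)/2] = 894/6283 = 0.142288…
%ΔIncome = (51440 − 69770)/[( 69770 + 51440)/2] = -18330/60605 = -0.302450…
E_income = (894/6283) / (-18330/60605) = -0.4704…
E_income < 0 ⇒ inferior good.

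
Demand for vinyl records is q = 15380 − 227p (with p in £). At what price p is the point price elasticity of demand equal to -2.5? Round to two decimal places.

Ed = −227p/(15380 − 227p). Set this equal to -2.5:
227p = 2.5·(15380 − 227p) ⇒ 227p(1 + 2.5) = 2.5·15380
p = 2.5·15380 / (227·3.5) = 48.3952…

48.40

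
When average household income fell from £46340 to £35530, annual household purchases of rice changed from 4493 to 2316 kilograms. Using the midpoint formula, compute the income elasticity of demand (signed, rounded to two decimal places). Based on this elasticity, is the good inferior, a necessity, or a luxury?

2.42; luxury

%ΔQ = (2316 − 4493)/[( 4493 + 2316)/2] = -2177/3404.5 = -0.639447…
%ΔIncome = (35530 − 46340)/[( 46340 + 35530)/2] = -10810/40935 = -0.264077…
E_income = (-2177/3404.5) / (-10810/40935) = 2.4214…
E_income > 1 ⇒ normal good, luxury.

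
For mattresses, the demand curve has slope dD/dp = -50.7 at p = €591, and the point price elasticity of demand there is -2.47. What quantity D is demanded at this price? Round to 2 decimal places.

Ed = (dD/dp)·(p/D) ⇒ D = (dD/dp)·p/Ed = (-50.7)·591/(-2.47) = 12131.0526…

12131.05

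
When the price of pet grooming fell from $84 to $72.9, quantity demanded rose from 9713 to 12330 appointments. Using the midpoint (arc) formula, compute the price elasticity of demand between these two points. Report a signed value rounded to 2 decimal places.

-1.68

%ΔQ = (12330 − 9713) / [(9713 + 12330)/2] = 2617/11021.5 = 0.237444…
%ΔP = (72.9 − 84) / [(84 + 72.9)/2] = -11.1/78.45 = -0.141491…
Arc Ed = %ΔQ / %ΔP = (2617/11021.5) / (-11.1/78.45) = -1.6781…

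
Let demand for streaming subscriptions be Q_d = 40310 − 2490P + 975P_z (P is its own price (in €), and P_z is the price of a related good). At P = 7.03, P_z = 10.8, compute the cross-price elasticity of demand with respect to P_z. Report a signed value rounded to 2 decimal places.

At the given values, Q_d = 40310 − 2490(7.03) + 975(10.8) = 33335.3.
∂Q_d/∂P_z = 975.
E = (975) × (10.8/33335.3) = 0.3158…

0.32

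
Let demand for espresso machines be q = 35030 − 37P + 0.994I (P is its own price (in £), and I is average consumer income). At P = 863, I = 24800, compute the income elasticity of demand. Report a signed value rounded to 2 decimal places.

0.89

At the given values, q = 35030 − 37(863) + 0.994(24800) = 27750.2.
∂q/∂I = 0.994.
E = (0.994) × (24800/27750.2) = 0.8883…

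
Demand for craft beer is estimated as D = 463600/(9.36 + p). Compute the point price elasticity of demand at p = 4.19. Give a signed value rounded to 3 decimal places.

dD/dp = −463600/(9.36 + p)² = -2525.02. At p = 4.19, D = 34214.
Ed = (dD/dp)·(p/D) = (-2525.02) × (4.19/34214) = -0.30922…

-0.309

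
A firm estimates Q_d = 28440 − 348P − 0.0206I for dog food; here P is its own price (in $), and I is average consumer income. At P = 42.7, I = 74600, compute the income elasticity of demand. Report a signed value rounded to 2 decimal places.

At the given values, Q_d = 28440 − 348(42.7) − 0.0206(74600) = 12043.64.
∂Q_d/∂I = -0.0206.
E = (-0.0206) × (74600/12043.64) = -0.1275…

-0.13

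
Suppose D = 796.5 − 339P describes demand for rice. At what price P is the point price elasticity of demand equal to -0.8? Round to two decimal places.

1.04

Ed = −339P/(796.5 − 339P). Set this equal to -0.8:
339P = 0.8·(796.5 − 339P) ⇒ 339P(1 + 0.8) = 0.8·796.5
P = 0.8·796.5 / (339·1.8) = 1.0442…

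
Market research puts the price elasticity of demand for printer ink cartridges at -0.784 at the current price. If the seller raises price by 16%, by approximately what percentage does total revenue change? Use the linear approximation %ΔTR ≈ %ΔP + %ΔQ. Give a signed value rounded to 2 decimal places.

+3.46%

%ΔQ ≈ Ed × %ΔP = (-0.784) × (+16%) = -12.5440%
%ΔTR ≈ %ΔP + %ΔQ = (+16%) + (-12.5440%) = +3.4560%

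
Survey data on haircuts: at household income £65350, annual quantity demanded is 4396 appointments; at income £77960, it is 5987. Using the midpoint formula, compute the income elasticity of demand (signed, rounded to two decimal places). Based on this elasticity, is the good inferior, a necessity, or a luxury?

1.74; luxury

%ΔQ = (5987 − 4396)/[( 4396 + 5987)/2] = 1591/5191.5 = 0.306462…
%ΔIncome = (77960 − 65350)/[( 65350 + 77960)/2] = 12610/71655 = 0.175982…
E_income = (1591/5191.5) / (12610/71655) = 1.7414…
E_income > 1 ⇒ normal good, luxury.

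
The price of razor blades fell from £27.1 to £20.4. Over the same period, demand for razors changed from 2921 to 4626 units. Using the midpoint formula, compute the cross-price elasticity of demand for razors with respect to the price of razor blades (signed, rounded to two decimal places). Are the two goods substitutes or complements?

-1.60; complements

%ΔQ_{razors} = (4626 − 2921)/avg = 1705/3773.5 = 0.451835…
%ΔP_{razor blades} = (20.4 − 27.1)/avg = -6.7/23.75 = -0.282105…
E_cross = (1705/3773.5) / (-6.7/23.75) = -1.6016…
E_cross < 0 ⇒ the goods are complements.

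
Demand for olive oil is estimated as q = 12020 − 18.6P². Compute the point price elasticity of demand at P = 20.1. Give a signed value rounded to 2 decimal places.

-3.34

dq/dP = −2·18.6·P = -747.72. At P = 20.1, q = 4505.414.
Ed = (dq/dP)·(P/q) = (-747.72) × (20.1/4505.414) = -3.3358…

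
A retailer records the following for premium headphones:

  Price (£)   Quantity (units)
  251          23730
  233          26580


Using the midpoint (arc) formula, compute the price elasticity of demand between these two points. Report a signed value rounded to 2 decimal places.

%ΔQ = (26580 − 23730) / [(23730 + 26580)/2] = 2850/25155 = 0.113297…
%ΔP = (233 − 251) / [(251 + 233)/2] = -18/242 = -0.074380…
Arc Ed = %ΔQ / %ΔP = (2850/25155) / (-18/242) = -1.5232…

-1.52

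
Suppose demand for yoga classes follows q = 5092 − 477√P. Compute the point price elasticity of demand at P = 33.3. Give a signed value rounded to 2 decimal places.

-0.59

dq/dP = −477/(2√P) = -41.3301. At P = 33.3, q = 2339.42.
Ed = (dq/dP)·(P/q) = (-41.3301) × (33.3/2339.42) = -0.5883…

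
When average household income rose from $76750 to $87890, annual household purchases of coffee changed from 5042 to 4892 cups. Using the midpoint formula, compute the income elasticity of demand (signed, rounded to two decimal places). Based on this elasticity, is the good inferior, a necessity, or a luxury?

-0.22; inferior

%ΔQ = (4892 − 5042)/[( 5042 + 4892)/2] = -150/4967 = -0.030199…
%ΔIncome = (87890 − 76750)/[( 76750 + 87890)/2] = 11140/82320 = 0.135325…
E_income = (-150/4967) / (11140/82320) = -0.2231…
E_income < 0 ⇒ inferior good.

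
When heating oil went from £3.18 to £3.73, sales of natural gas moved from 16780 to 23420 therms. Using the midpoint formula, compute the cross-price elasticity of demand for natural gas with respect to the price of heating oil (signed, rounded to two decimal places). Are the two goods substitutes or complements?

2.08; substitutes

%ΔQ_{natural gas} = (23420 − 16780)/avg = 6640/20100 = 0.330348…
%ΔP_{heating oil} = (3.73 − 3.18)/avg = 0.55/3.455 = 0.159189…
E_cross = (6640/20100) / (0.55/3.455) = 2.0751…
E_cross > 0 ⇒ the goods are substitutes.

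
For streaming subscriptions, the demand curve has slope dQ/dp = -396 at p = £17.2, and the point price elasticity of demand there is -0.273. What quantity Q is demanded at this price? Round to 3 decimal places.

Ed = (dQ/dp)·(p/Q) ⇒ Q = (dQ/dp)·p/Ed = (-396)·17.2/(-0.273) = 24949.45054…

24949.451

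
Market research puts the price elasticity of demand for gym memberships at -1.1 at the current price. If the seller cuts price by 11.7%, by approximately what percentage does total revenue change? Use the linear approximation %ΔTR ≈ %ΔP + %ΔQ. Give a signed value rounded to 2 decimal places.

%ΔQ ≈ Ed × %ΔP = (-1.1) × (-11.7%) = +12.8700%
%ΔTR ≈ %ΔP + %ΔQ = (-11.7%) + (+12.8700%) = +1.1700%

+1.17%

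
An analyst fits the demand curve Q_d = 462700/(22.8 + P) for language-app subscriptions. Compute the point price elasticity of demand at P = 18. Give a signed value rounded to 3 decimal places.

-0.441

dQ_d/dP = −462700/(22.8 + P)² = -277.958. At P = 18, Q_d = 11340.7.
Ed = (dQ_d/dP)·(P/Q_d) = (-277.958) × (18/11340.7) = -0.44117…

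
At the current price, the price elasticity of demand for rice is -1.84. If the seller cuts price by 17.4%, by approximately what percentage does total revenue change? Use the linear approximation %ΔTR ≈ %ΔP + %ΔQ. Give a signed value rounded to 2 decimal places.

+14.62%

%ΔQ ≈ Ed × %ΔP = (-1.84) × (-17.4%) = +32.0160%
%ΔTR ≈ %ΔP + %ΔQ = (-17.4%) + (+32.0160%) = +14.6160%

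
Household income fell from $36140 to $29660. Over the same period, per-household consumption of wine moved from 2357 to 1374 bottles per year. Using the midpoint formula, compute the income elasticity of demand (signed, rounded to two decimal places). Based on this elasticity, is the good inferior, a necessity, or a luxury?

%ΔQ = (1374 − 2357)/[( 2357 + 1374)/2] = -983/1865.5 = -0.526936…
%ΔIncome = (29660 − 36140)/[( 36140 + 29660)/2] = -6480/32900 = -0.196960…
E_income = (-983/1865.5) / (-6480/32900) = 2.6753…
E_income > 1 ⇒ normal good, luxury.

2.68; luxury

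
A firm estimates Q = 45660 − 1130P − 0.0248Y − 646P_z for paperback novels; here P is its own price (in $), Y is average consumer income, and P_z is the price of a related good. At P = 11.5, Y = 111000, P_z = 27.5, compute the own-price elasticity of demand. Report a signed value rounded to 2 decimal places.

-1.07

At the given values, Q = 45660 − 1130(11.5) − 0.0248(111000) − 646(27.5) = 12147.2.
∂Q/∂P = −1130.
E = (-1130) × (11.5/12147.2) = -1.0697…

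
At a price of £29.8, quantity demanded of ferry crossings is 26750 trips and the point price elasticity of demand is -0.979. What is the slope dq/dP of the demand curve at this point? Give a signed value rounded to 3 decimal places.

-878.800

Ed = (dq/dP)·(P/q) ⇒ dq/dP = Ed·q/P = (-0.979)·26750/29.8 = -878.80033…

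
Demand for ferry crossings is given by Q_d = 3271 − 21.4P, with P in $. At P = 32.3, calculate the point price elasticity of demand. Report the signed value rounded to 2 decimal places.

dQ_d/dP = −21.4. At P = 32.3, Q_d = 3271 − 21.4(32.3) = 2579.78.
Ed = (dQ_d/dP)·(P/Q_d) = −21.4 × (32.3/2579.78) = -0.2679…

-0.27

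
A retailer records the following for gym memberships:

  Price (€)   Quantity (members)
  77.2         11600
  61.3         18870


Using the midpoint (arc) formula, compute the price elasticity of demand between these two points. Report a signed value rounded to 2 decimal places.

-2.08

%ΔQ = (18870 − 11600) / [(11600 + 18870)/2] = 7270/15235 = 0.477190…
%ΔP = (61.3 − 77.2) / [(77.2 + 61.3)/2] = -15.9/69.25 = -0.229602…
Arc Ed = %ΔQ / %ΔP = (7270/15235) / (-15.9/69.25) = -2.0783…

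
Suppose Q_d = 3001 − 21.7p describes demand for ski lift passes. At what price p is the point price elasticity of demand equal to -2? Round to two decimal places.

Ed = −21.7p/(3001 − 21.7p). Set this equal to -2:
21.7p = 2·(3001 − 21.7p) ⇒ 21.7p(1 + 2) = 2·3001
p = 2·3001 / (21.7·3) = 92.1966…

92.20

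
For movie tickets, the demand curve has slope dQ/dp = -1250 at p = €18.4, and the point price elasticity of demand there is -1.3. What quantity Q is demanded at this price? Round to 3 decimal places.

17692.308

Ed = (dQ/dp)·(p/Q) ⇒ Q = (dQ/dp)·p/Ed = (-1250)·18.4/(-1.3) = 17692.30769…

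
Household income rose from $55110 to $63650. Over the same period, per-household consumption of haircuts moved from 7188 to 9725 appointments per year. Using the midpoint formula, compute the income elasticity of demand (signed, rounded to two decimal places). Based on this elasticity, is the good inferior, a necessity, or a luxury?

%ΔQ = (9725 − 7188)/[( 7188 + 9725)/2] = 2537/8456.5 = 0.300005…
%ΔIncome = (63650 − 55110)/[( 55110 + 63650)/2] = 8540/59380 = 0.143819…
E_income = (2537/8456.5) / (8540/59380) = 2.0859…
E_income > 1 ⇒ normal good, luxury.

2.09; luxury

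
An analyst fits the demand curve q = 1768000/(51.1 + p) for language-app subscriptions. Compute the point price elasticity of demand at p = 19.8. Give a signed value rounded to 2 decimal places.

dq/dp = −1768000/(51.1 + p)² = -351.714. At p = 19.8, q = 24936.5.
Ed = (dq/dp)·(p/q) = (-351.714) × (19.8/24936.5) = -0.2792…

-0.28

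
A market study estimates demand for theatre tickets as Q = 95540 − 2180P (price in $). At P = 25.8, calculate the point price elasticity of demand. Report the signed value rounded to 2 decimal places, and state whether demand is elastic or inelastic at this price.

dQ/dP = −2180. At P = 25.8, Q = 95540 − 2180(25.8) = 39296.
Ed = (dQ/dP)·(P/Q) = −2180 × (25.8/39296) = -1.4312…
|Ed| = 1.43 > 1, so demand is elastic.

-1.43; elastic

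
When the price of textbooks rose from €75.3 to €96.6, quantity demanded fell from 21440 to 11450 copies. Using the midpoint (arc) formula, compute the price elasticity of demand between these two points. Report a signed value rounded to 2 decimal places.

-2.45

%ΔQ = (11450 − 21440) / [(21440 + 11450)/2] = -9990/16445 = -0.607479…
%ΔP = (96.6 − 75.3) / [(75.3 + 96.6)/2] = 21.3/85.95 = 0.247818…
Arc Ed = %ΔQ / %ΔP = (-9990/16445) / (21.3/85.95) = -2.4513…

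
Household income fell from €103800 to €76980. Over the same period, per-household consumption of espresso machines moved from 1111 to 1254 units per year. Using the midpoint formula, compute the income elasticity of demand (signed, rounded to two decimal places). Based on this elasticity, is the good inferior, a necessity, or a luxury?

%ΔQ = (1254 − 1111)/[( 1111 + 1254)/2] = 143/1182.5 = 0.120930…
%ΔIncome = (76980 − 103800)/[( 103800 + 76980)/2] = -26820/90390 = -0.296714…
E_income = (143/1182.5) / (-26820/90390) = -0.4075…
E_income < 0 ⇒ inferior good.

-0.41; inferior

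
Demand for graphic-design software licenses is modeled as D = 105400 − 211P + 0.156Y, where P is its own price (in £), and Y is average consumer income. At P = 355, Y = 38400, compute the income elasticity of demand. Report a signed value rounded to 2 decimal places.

0.16

At the given values, D = 105400 − 211(355) + 0.156(38400) = 36485.4.
∂D/∂Y = 0.156.
E = (0.156) × (38400/36485.4) = 0.1641…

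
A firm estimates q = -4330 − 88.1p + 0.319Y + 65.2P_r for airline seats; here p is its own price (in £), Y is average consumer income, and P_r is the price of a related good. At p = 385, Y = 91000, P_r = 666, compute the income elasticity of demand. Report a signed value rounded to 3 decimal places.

At the given values, q = -4330 − 88.1(385) + 0.319(91000) + 65.2(666) = 34203.7.
∂q/∂Y = 0.319.
E = (0.319) × (91000/34203.7) = 0.84870…

0.849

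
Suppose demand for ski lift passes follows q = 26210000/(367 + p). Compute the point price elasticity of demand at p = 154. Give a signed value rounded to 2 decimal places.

dq/dp = −26210000/(367 + p)² = -96.5587. At p = 154, q = 50307.1.
Ed = (dq/dp)·(p/q) = (-96.5587) × (154/50307.1) = -0.2955…

-0.30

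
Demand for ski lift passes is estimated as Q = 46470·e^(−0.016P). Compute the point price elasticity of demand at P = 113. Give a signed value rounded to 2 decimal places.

-1.81

dQ/dP = −0.016·Q = -121.924. At P = 113, Q = 7620.23.
Ed = (dQ/dP)·(P/Q) = (-121.924) × (113/7620.23) = -1.808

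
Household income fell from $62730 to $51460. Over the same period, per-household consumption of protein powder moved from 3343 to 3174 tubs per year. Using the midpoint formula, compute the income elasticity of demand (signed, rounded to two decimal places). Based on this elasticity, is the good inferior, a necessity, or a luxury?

%ΔQ = (3174 − 3343)/[( 3343 + 3174)/2] = -169/3258.5 = -0.051864…
%ΔIncome = (51460 − 62730)/[( 62730 + 51460)/2] = -11270/57095 = -0.197390…
E_income = (-169/3258.5) / (-11270/57095) = 0.2627…
0 < E_income < 1 ⇒ normal good, necessity.

0.26; necessity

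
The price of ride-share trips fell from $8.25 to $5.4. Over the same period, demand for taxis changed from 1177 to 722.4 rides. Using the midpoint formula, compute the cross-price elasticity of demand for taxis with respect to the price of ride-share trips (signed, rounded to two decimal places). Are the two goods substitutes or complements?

1.15; substitutes

%ΔQ_{taxis} = (722.4 − 1177)/avg = -454.6/949.7 = -0.478677…
%ΔP_{ride-share trips} = (5.4 − 8.25)/avg = -2.85/6.825 = -0.417582…
E_cross = (-454.6/949.7) / (-2.85/6.825) = 1.1463…
E_cross > 0 ⇒ the goods are substitutes.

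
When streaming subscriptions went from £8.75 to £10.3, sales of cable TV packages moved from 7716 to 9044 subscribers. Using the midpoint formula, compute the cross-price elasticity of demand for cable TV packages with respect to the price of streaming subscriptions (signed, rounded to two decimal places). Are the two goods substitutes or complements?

%ΔQ_{cable TV packages} = (9044 − 7716)/avg = 1328/8380 = 0.158472…
%ΔP_{streaming subscriptions} = (10.3 − 8.75)/avg = 1.55/9.525 = 0.162729…
E_cross = (1328/8380) / (1.55/9.525) = 0.9738…
E_cross > 0 ⇒ the goods are substitutes.

0.97; substitutes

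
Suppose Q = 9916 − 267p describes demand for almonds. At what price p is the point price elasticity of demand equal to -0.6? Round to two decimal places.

13.93

Ed = −267p/(9916 − 267p). Set this equal to -0.6:
267p = 0.6·(9916 − 267p) ⇒ 267p(1 + 0.6) = 0.6·9916
p = 0.6·9916 / (267·1.6) = 13.9269…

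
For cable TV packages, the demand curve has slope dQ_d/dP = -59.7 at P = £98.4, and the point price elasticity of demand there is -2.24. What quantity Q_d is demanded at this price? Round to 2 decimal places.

Ed = (dQ_d/dP)·(P/Q_d) ⇒ Q_d = (dQ_d/dP)·P/Ed = (-59.7)·98.4/(-2.24) = 2622.5357…

2622.54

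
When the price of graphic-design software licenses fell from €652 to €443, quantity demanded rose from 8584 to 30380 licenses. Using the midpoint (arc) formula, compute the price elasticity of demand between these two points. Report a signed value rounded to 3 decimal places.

%ΔQ = (30380 − 8584) / [(8584 + 30380)/2] = 21796/19482 = 1.118776…
%ΔP = (443 − 652) / [(652 + 443)/2] = -209/547.5 = -0.381735…
Arc Ed = %ΔQ / %ΔP = (21796/19482) / (-209/547.5) = -2.93076…

-2.931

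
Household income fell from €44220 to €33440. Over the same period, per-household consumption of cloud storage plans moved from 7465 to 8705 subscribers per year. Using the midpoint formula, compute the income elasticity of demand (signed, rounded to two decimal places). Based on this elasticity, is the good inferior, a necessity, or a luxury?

-0.55; inferior

%ΔQ = (8705 − 7465)/[( 7465 + 8705)/2] = 1240/8085 = 0.153370…
%ΔIncome = (33440 − 44220)/[( 44220 + 33440)/2] = -10780/38830 = -0.277620…
E_income = (1240/8085) / (-10780/38830) = -0.5524…
E_income < 0 ⇒ inferior good.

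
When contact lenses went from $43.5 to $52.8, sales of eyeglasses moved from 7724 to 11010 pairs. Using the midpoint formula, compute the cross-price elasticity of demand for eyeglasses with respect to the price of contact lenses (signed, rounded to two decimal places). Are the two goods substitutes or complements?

%ΔQ_{eyeglasses} = (11010 − 7724)/avg = 3286/9367 = 0.350806…
%ΔP_{contact lenses} = (52.8 − 43.5)/avg = 9.3/48.15 = 0.193146…
E_cross = (3286/9367) / (9.3/48.15) = 1.8162…
E_cross > 0 ⇒ the goods are substitutes.

1.82; substitutes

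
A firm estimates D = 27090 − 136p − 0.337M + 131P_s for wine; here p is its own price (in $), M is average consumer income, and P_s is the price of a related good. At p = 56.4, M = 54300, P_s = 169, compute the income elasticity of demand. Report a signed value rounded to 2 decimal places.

At the given values, D = 27090 − 136(56.4) − 0.337(54300) + 131(169) = 23259.5.
∂D/∂M = -0.337.
E = (-0.337) × (54300/23259.5) = -0.7867…

-0.79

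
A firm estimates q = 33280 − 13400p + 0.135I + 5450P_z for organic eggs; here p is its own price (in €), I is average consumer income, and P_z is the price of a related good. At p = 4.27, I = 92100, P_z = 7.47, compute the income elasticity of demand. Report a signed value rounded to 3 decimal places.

0.426

At the given values, q = 33280 − 13400(4.27) + 0.135(92100) + 5450(7.47) = 29207.
∂q/∂I = 0.135.
E = (0.135) × (92100/29207) = 0.42570…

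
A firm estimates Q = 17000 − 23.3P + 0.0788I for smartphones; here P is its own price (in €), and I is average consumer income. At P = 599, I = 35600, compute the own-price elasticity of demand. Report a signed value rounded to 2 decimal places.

-2.39

At the given values, Q = 17000 − 23.3(599) + 0.0788(35600) = 5848.58.
∂Q/∂P = −23.3.
E = (-23.3) × (599/5848.58) = -2.3863…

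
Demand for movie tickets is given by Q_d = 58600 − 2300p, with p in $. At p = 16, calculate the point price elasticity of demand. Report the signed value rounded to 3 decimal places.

-1.688

dQ_d/dp = −2300. At p = 16, Q_d = 58600 − 2300(16) = 21800.
Ed = (dQ_d/dp)·(p/Q_d) = −2300 × (16/21800) = -1.68807…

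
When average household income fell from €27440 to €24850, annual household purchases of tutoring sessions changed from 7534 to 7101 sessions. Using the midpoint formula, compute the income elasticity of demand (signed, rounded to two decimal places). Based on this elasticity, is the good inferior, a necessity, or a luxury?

%ΔQ = (7101 − 7534)/[( 7534 + 7101)/2] = -433/7317.5 = -0.059173…
%ΔIncome = (24850 − 27440)/[( 27440 + 24850)/2] = -2590/26145 = -0.099062…
E_income = (-433/7317.5) / (-2590/26145) = 0.5973…
0 < E_income < 1 ⇒ normal good, necessity.

0.60; necessity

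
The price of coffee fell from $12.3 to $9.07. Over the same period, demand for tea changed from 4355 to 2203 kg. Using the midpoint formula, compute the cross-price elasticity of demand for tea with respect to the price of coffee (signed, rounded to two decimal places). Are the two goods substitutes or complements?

%ΔQ_{tea} = (2203 − 4355)/avg = -2152/3279 = -0.656297…
%ΔP_{coffee} = (9.07 − 12.3)/avg = -3.23/10.685 = -0.302292…
E_cross = (-2152/3279) / (-3.23/10.685) = 2.1710…
E_cross > 0 ⇒ the goods are substitutes.

2.17; substitutes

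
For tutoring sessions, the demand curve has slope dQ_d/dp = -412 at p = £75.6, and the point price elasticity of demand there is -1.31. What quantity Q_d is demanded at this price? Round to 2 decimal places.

23776.49

Ed = (dQ_d/dp)·(p/Q_d) ⇒ Q_d = (dQ_d/dp)·p/Ed = (-412)·75.6/(-1.31) = 23776.4885…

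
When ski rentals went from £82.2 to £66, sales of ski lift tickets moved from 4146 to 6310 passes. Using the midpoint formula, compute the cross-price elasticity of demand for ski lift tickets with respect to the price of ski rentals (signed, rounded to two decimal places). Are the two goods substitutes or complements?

-1.89; complements

%ΔQ_{ski lift tickets} = (6310 − 4146)/avg = 2164/5228 = 0.413925…
%ΔP_{ski rentals} = (66 − 82.2)/avg = -16.2/74.1 = -0.218623…
E_cross = (2164/5228) / (-16.2/74.1) = -1.8933…
E_cross < 0 ⇒ the goods are complements.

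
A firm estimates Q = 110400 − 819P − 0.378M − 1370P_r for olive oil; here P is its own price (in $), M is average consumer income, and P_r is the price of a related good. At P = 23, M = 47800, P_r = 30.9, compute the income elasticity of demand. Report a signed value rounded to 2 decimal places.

-0.58

At the given values, Q = 110400 − 819(23) − 0.378(47800) − 1370(30.9) = 31161.6.
∂Q/∂M = -0.378.
E = (-0.378) × (47800/31161.6) = -0.5798…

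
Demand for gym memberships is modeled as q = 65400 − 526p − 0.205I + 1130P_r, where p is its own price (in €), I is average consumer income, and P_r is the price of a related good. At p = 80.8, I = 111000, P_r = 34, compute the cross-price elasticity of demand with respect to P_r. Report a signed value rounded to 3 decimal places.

At the given values, q = 65400 − 526(80.8) − 0.205(111000) + 1130(34) = 38564.2.
∂q/∂P_r = 1130.
E = (1130) × (34/38564.2) = 0.99626…

0.996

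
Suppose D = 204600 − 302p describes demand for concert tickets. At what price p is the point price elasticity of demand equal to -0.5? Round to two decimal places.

Ed = −302p/(204600 − 302p). Set this equal to -0.5:
302p = 0.5·(204600 − 302p) ⇒ 302p(1 + 0.5) = 0.5·204600
p = 0.5·204600 / (302·1.5) = 225.8278…

225.83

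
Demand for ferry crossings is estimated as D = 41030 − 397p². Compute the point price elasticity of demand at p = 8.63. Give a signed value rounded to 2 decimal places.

-5.16

dD/dp = −2·397·p = -6852.22. At p = 8.63, D = 11462.6707.
Ed = (dD/dp)·(p/D) = (-6852.22) × (8.63/11462.6707) = -5.1588…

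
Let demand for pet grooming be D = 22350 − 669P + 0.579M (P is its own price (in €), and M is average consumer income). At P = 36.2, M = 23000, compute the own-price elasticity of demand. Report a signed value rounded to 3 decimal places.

-2.115

At the given values, D = 22350 − 669(36.2) + 0.579(23000) = 11449.2.
∂D/∂P = −669.
E = (-669) × (36.2/11449.2) = -2.11523…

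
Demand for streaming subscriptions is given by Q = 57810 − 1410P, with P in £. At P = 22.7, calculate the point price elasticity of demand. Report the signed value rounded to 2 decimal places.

-1.24

dQ/dP = −1410. At P = 22.7, Q = 57810 − 1410(22.7) = 25803.
Ed = (dQ/dP)·(P/Q) = −1410 × (22.7/25803) = -1.2404…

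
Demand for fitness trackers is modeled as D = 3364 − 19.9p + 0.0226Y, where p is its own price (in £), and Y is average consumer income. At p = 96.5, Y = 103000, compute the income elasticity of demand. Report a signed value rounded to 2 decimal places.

0.62

At the given values, D = 3364 − 19.9(96.5) + 0.0226(103000) = 3771.45.
∂D/∂Y = 0.0226.
E = (0.0226) × (103000/3771.45) = 0.6172…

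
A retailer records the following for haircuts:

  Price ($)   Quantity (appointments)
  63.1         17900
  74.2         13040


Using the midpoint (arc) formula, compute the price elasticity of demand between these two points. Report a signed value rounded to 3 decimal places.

-1.943

%ΔQ = (13040 − 17900) / [(17900 + 13040)/2] = -4860/15470 = -0.314156…
%ΔP = (74.2 − 63.1) / [(63.1 + 74.2)/2] = 11.1/68.65 = 0.161689…
Arc Ed = %ΔQ / %ΔP = (-4860/15470) / (11.1/68.65) = -1.94295…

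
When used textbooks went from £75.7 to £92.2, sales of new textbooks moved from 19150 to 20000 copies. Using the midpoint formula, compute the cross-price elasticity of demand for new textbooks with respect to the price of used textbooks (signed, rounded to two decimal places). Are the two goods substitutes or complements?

%ΔQ_{new textbooks} = (20000 − 19150)/avg = 850/19575 = 0.043422…
%ΔP_{used textbooks} = (92.2 − 75.7)/avg = 16.5/83.95 = 0.196545…
E_cross = (850/19575) / (16.5/83.95) = 0.2209…
E_cross > 0 ⇒ the goods are substitutes.

0.22; substitutes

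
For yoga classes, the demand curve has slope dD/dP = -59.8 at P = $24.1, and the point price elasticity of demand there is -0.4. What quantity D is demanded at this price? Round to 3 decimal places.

Ed = (dD/dP)·(P/D) ⇒ D = (dD/dP)·P/Ed = (-59.8)·24.1/(-0.4) = 3602.95

3602.950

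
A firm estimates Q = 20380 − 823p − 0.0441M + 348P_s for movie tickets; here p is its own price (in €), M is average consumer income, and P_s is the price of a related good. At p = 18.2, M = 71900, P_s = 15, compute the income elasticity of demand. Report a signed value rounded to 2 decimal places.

-0.43

At the given values, Q = 20380 − 823(18.2) − 0.0441(71900) + 348(15) = 7450.61.
∂Q/∂M = -0.0441.
E = (-0.0441) × (71900/7450.61) = -0.4255…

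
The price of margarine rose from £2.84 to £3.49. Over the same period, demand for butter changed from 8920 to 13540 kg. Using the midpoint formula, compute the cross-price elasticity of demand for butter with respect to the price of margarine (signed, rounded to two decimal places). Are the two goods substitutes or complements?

2.00; substitutes

%ΔQ_{butter} = (13540 − 8920)/avg = 4620/11230 = 0.411398…
%ΔP_{margarine} = (3.49 − 2.84)/avg = 0.65/3.165 = 0.205371…
E_cross = (4620/11230) / (0.65/3.165) = 2.0031…
E_cross > 0 ⇒ the goods are substitutes.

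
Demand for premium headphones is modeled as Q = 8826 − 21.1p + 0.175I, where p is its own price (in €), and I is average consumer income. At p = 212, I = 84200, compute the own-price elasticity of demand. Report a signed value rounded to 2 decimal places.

-0.23

At the given values, Q = 8826 − 21.1(212) + 0.175(84200) = 19087.8.
∂Q/∂p = −21.1.
E = (-21.1) × (212/19087.8) = -0.2343…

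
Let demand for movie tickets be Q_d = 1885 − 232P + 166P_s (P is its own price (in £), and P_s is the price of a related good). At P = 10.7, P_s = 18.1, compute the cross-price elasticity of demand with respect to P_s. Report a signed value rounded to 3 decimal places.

At the given values, Q_d = 1885 − 232(10.7) + 166(18.1) = 2407.2.
∂Q_d/∂P_s = 166.
E = (166) × (18.1/2407.2) = 1.24817…

1.248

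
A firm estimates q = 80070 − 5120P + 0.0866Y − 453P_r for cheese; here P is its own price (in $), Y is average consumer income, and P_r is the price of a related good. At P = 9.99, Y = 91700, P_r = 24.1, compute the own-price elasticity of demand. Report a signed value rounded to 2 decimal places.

-1.97

At the given values, q = 80070 − 5120(9.99) + 0.0866(91700) − 453(24.1) = 25945.12.
∂q/∂P = −5120.
E = (-5120) × (9.99/25945.12) = -1.9714…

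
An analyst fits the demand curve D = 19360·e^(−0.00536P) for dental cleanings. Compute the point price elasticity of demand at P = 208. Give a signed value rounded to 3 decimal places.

-1.115

dD/dP = −0.00536·D = -34.0317. At P = 208, D = 6349.2.
Ed = (dD/dP)·(P/D) = (-34.0317) × (208/6349.2) = -1.11488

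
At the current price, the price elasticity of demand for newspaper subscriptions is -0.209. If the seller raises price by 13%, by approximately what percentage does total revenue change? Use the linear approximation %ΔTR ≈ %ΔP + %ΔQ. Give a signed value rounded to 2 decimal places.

%ΔQ ≈ Ed × %ΔP = (-0.209) × (+13%) = -2.7170%
%ΔTR ≈ %ΔP + %ΔQ = (+13%) + (-2.7170%) = +10.2830%

+10.28%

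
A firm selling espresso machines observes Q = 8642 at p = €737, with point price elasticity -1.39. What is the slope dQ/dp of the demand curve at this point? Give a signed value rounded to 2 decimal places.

Ed = (dQ/dp)·(p/Q) ⇒ dQ/dp = Ed·Q/p = (-1.39)·8642/737 = -16.2990…

-16.30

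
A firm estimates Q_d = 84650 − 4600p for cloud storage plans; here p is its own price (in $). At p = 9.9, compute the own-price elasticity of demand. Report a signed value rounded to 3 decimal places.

At the given values, Q_d = 84650 − 4600(9.9) = 39110.
∂Q_d/∂p = −4600.
E = (-4600) × (9.9/39110) = -1.16440…

-1.164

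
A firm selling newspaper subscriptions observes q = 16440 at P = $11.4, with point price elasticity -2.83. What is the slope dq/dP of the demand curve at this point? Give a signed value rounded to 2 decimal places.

-4081.16

Ed = (dq/dP)·(P/q) ⇒ dq/dP = Ed·q/P = (-2.83)·16440/11.4 = -4081.1578…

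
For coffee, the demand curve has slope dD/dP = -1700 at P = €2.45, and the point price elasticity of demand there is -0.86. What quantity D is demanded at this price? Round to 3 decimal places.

4843.023

Ed = (dD/dP)·(P/D) ⇒ D = (dD/dP)·P/Ed = (-1700)·2.45/(-0.86) = 4843.02325…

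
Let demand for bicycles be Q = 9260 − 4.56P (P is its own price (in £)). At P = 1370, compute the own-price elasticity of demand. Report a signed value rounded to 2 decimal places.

-2.07

At the given values, Q = 9260 − 4.56(1370) = 3012.8.
∂Q/∂P = −4.56.
E = (-4.56) × (1370/3012.8) = -2.0735…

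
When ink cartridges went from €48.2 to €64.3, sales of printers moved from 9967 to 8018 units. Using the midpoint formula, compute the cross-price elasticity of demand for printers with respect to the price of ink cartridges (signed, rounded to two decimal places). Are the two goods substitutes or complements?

%ΔQ_{printers} = (8018 − 9967)/avg = -1949/8992.5 = -0.216736…
%ΔP_{ink cartridges} = (64.3 − 48.2)/avg = 16.1/56.25 = 0.286222…
E_cross = (-1949/8992.5) / (16.1/56.25) = -0.7572…
E_cross < 0 ⇒ the goods are complements.

-0.76; complements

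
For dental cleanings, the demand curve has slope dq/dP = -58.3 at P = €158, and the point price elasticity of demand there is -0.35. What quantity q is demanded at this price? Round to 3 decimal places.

26318.286

Ed = (dq/dP)·(P/q) ⇒ q = (dq/dP)·P/Ed = (-58.3)·158/(-0.35) = 26318.28571…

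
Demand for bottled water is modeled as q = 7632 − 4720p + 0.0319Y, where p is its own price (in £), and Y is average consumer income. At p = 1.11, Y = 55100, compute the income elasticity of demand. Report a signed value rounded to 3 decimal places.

At the given values, q = 7632 − 4720(1.11) + 0.0319(55100) = 4150.49.
∂q/∂Y = 0.0319.
E = (0.0319) × (55100/4150.49) = 0.42348…

0.423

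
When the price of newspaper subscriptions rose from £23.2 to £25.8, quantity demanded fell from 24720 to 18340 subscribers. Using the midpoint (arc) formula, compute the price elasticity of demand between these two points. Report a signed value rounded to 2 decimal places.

%ΔQ = (18340 − 24720) / [(24720 + 18340)/2] = -6380/21530 = -0.296330…
%ΔP = (25.8 − 23.2) / [(23.2 + 25.8)/2] = 2.6/24.5 = 0.106122…
Arc Ed = %ΔQ / %ΔP = (-6380/21530) / (2.6/24.5) = -2.7923…

-2.79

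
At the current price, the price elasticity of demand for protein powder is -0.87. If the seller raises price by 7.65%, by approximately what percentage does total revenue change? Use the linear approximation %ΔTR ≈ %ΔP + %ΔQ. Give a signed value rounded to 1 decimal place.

+1.0%

%ΔQ ≈ Ed × %ΔP = (-0.87) × (+7.65%) = -6.6555%
%ΔTR ≈ %ΔP + %ΔQ = (+7.65%) + (-6.6555%) = +0.9945%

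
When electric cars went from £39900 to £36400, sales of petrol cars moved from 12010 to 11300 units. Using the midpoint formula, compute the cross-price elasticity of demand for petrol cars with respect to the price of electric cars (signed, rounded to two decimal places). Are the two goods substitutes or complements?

%ΔQ_{petrol cars} = (11300 − 12010)/avg = -710/11655 = -0.060918…
%ΔP_{electric cars} = (36400 − 39900)/avg = -3500/38150 = -0.091743…
E_cross = (-710/11655) / (-3500/38150) = 0.6640…
E_cross > 0 ⇒ the goods are substitutes.

0.66; substitutes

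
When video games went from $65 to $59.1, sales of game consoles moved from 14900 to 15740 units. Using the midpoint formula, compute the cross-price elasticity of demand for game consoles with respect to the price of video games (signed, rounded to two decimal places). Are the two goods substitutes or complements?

%ΔQ_{game consoles} = (15740 − 14900)/avg = 840/15320 = 0.054830…
%ΔP_{video games} = (59.1 − 65)/avg = -5.9/62.05 = -0.095084…
E_cross = (840/15320) / (-5.9/62.05) = -0.5766…
E_cross < 0 ⇒ the goods are complements.

-0.58; complements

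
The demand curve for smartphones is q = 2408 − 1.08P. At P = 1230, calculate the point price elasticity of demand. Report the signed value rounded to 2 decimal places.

dq/dP = −1.08. At P = 1230, q = 2408 − 1.08(1230) = 1079.6.
Ed = (dq/dP)·(P/q) = −1.08 × (1230/1079.6) = -1.2304…

-1.23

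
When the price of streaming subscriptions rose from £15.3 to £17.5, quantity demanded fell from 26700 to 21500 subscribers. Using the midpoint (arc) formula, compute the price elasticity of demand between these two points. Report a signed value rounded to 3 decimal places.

%ΔQ = (21500 − 26700) / [(26700 + 21500)/2] = -5200/24100 = -0.215767…
%ΔP = (17.5 − 15.3) / [(15.3 + 17.5)/2] = 2.2/16.4 = 0.134146…
Arc Ed = %ΔQ / %ΔP = (-5200/24100) / (2.2/16.4) = -1.60844…

-1.608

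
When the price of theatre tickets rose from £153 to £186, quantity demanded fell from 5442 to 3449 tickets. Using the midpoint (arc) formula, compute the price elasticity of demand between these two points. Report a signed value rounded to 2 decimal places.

%ΔQ = (3449 − 5442) / [(5442 + 3449)/2] = -1993/4445.5 = -0.448318…
%ΔP = (186 − 153) / [(153 + 186)/2] = 33/169.5 = 0.194690…
Arc Ed = %ΔQ / %ΔP = (-1993/4445.5) / (33/169.5) = -2.3027…

-2.30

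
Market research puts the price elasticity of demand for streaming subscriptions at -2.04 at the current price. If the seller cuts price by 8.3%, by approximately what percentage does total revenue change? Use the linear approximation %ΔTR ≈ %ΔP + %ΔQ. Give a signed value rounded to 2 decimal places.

+8.63%

%ΔQ ≈ Ed × %ΔP = (-2.04) × (-8.3%) = +16.9320%
%ΔTR ≈ %ΔP + %ΔQ = (-8.3%) + (+16.9320%) = +8.6320%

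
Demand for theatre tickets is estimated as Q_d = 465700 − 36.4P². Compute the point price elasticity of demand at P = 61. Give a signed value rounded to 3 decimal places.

dQ_d/dP = −2·36.4·P = -4440.8. At P = 61, Q_d = 330255.6.
Ed = (dQ_d/dP)·(P/Q_d) = (-4440.8) × (61/330255.6) = -0.82023…

-0.820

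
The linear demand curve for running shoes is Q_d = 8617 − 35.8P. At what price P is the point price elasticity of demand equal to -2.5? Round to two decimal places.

171.93

Ed = −35.8P/(8617 − 35.8P). Set this equal to -2.5:
35.8P = 2.5·(8617 − 35.8P) ⇒ 35.8P(1 + 2.5) = 2.5·8617
P = 2.5·8617 / (35.8·3.5) = 171.9273…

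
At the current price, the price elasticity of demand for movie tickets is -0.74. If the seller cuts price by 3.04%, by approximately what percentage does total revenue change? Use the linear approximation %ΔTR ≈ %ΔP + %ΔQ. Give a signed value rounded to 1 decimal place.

%ΔQ ≈ Ed × %ΔP = (-0.74) × (-3.04%) = +2.2496%
%ΔTR ≈ %ΔP + %ΔQ = (-3.04%) + (+2.2496%) = -0.7904%

-0.8%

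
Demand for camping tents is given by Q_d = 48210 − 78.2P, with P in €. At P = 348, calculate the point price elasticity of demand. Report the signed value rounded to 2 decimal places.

-1.30

dQ_d/dP = −78.2. At P = 348, Q_d = 48210 − 78.2(348) = 20996.4.
Ed = (dQ_d/dP)·(P/Q_d) = −78.2 × (348/20996.4) = -1.2961…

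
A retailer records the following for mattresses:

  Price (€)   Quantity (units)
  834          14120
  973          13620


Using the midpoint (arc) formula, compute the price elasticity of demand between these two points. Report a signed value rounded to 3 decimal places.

-0.234

%ΔQ = (13620 − 14120) / [(14120 + 13620)/2] = -500/13870 = -0.036049…
%ΔP = (973 − 834) / [(834 + 973)/2] = 139/903.5 = 0.153846…
Arc Ed = %ΔQ / %ΔP = (-500/13870) / (139/903.5) = -0.23431…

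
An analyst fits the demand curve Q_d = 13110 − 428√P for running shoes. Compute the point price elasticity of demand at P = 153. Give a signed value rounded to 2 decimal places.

dQ_d/dP = −428/(2√P) = -17.3009. At P = 153, Q_d = 7815.93.
Ed = (dQ_d/dP)·(P/Q_d) = (-17.3009) × (153/7815.93) = -0.3386…

-0.34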